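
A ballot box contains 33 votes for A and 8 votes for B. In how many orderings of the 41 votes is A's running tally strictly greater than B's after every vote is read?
Strict-lead orderings = 58261125

Total orderings of the 41 votes with 33 for A: C(41, 33) = 95548245. By the Bertrand ballot formula (Cycle Lemma / reflection principle), the number of orderings in which A is strictly ahead of B throughout is (p − q)/(p + q) · C(p + q, p) = (33 − 8)/(33 + 8) · 95548245 = 58261125.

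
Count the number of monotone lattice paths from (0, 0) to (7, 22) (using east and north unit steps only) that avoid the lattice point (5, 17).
Number of paths = 1007766

Total paths from (0, 0) to (7, 22): C(29, 7) = 1560780. Paths through (5, 17): (paths (0, 0) → (5, 17)) × (paths (5, 17) → (7, 22)) = C(22, 5) · C(7, 2) = 26334 · 21 = 553014. Avoidance count = 1560780 − 553014 = 1007766.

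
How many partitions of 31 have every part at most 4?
p(31, parts ≤ 4) = 321

Use the recurrence p(n, m) = p(n, m−1) + p(n−m, m): either the largest part is < m (count p(n, m−1)) or the largest part is exactly m (remove one copy of m, count p(n−m, m)). With p(0, ·) = 1 this gives p(31, parts ≤ 4) = 321. (By conjugating Young diagrams, this also counts partitions of 31 into at most 4 parts.)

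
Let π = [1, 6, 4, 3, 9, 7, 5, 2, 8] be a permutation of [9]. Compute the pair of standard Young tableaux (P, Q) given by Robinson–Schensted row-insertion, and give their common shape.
P = [1, 2, 5, 8] / [3, 7] / [4, 9] / [6];  Q = [1, 2, 5, 9] / [3, 6] / [4, 7] / [8];  common shape = (4, 2, 2, 1)

Row-insert the values π_1, π_2, … into P one at a time, bumping the leftmost entry strictly greater than the inserted value down to the next row. The recording tableau Q records, in position (i, j), the step at which that cell was added to P.
  Insert 1 (step 1): P = [1];  Q = [1]
  Insert 6 (step 2): P = [1, 6];  Q = [1, 2]
  Insert 4 (step 3): P = [1, 4] / [6];  Q = [1, 2] / [3]
  Insert 3 (step 4): P = [1, 3] / [4] / [6];  Q = [1, 2] / [3] / [4]
  Insert 9 (step 5): P = [1, 3, 9] / [4] / [6];  Q = [1, 2, 5] / [3] / [4]
  Insert 7 (step 6): P = [1, 3, 7] / [4, 9] / [6];  Q = [1, 2, 5] / [3, 6] / [4]
  Insert 5 (step 7): P = [1, 3, 5] / [4, 7] / [6, 9];  Q = [1, 2, 5] / [3, 6] / [4, 7]
  Insert 2 (step 8): P = [1, 2, 5] / [3, 7] / [4, 9] / [6];  Q = [1, 2, 5] / [3, 6] / [4, 7] / [8]
  Insert 8 (step 9): P = [1, 2, 5, 8] / [3, 7] / [4, 9] / [6];  Q = [1, 2, 5, 9] / [3, 6] / [4, 7] / [8]
Final shape: (4, 2, 2, 1).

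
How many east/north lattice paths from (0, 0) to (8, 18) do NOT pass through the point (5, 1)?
Number of paths = 1555435

Total paths from (0, 0) to (8, 18): C(26, 8) = 1562275. Paths through (5, 1): (paths (0, 0) → (5, 1)) × (paths (5, 1) → (8, 18)) = C(6, 5) · C(20, 3) = 6 · 1140 = 6840. Avoidance count = 1562275 − 6840 = 1555435.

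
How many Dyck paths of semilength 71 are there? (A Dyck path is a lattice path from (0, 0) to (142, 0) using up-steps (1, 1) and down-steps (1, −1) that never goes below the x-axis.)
C_71 = 5175569924646105559418940193995065716350

These Dyck paths are counted by the Catalan number C_n = (1/(n + 1)) · C(2n, n). For n = 71: C_71 = (1/72) · C(142, 71) = 372641034574519600278163693967644731577200/72 = 5175569924646105559418940193995065716350.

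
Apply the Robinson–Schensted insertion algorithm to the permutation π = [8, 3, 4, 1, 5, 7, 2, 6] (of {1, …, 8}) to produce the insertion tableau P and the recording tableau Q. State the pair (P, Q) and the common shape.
P = [1, 2, 5, 6] / [3, 4, 7] / [8];  Q = [1, 3, 5, 6] / [2, 7, 8] / [4];  common shape = (4, 3, 1)

Row-insert the values π_1, π_2, … into P one at a time, bumping the leftmost entry strictly greater than the inserted value down to the next row. The recording tableau Q records, in position (i, j), the step at which that cell was added to P.
  Insert 8 (step 1): P = [8];  Q = [1]
  Insert 3 (step 2): P = [3] / [8];  Q = [1] / [2]
  Insert 4 (step 3): P = [3, 4] / [8];  Q = [1, 3] / [2]
  Insert 1 (step 4): P = [1, 4] / [3] / [8];  Q = [1, 3] / [2] / [4]
  Insert 5 (step 5): P = [1, 4, 5] / [3] / [8];  Q = [1, 3, 5] / [2] / [4]
  Insert 7 (step 6): P = [1, 4, 5, 7] / [3] / [8];  Q = [1, 3, 5, 6] / [2] / [4]
  Insert 2 (step 7): P = [1, 2, 5, 7] / [3, 4] / [8];  Q = [1, 3, 5, 6] / [2, 7] / [4]
  Insert 6 (step 8): P = [1, 2, 5, 6] / [3, 4, 7] / [8];  Q = [1, 3, 5, 6] / [2, 7, 8] / [4]
Final shape: (4, 3, 1).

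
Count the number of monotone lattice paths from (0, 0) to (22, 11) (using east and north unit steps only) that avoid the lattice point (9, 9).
Number of paths = 188431620

Total paths from (0, 0) to (22, 11): C(33, 22) = 193536720. Paths through (9, 9): (paths (0, 0) → (9, 9)) × (paths (9, 9) → (22, 11)) = C(18, 9) · C(15, 13) = 48620 · 105 = 5105100. Avoidance count = 193536720 − 5105100 = 188431620.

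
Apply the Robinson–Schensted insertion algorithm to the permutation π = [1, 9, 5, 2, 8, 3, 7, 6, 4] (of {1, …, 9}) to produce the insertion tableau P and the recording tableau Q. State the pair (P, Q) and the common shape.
P = [1, 2, 3, 4] / [5, 6] / [7] / [8] / [9];  Q = [1, 2, 5, 7] / [3, 6] / [4] / [8] / [9];  common shape = (4, 2, 1, 1, 1)

Row-insert the values π_1, π_2, … into P one at a time, bumping the leftmost entry strictly greater than the inserted value down to the next row. The recording tableau Q records, in position (i, j), the step at which that cell was added to P.
  Insert 1 (step 1): P = [1];  Q = [1]
  Insert 9 (step 2): P = [1, 9];  Q = [1, 2]
  Insert 5 (step 3): P = [1, 5] / [9];  Q = [1, 2] / [3]
  Insert 2 (step 4): P = [1, 2] / [5] / [9];  Q = [1, 2] / [3] / [4]
  Insert 8 (step 5): P = [1, 2, 8] / [5] / [9];  Q = [1, 2, 5] / [3] / [4]
  Insert 3 (step 6): P = [1, 2, 3] / [5, 8] / [9];  Q = [1, 2, 5] / [3, 6] / [4]
  Insert 7 (step 7): P = [1, 2, 3, 7] / [5, 8] / [9];  Q = [1, 2, 5, 7] / [3, 6] / [4]
  Insert 6 (step 8): P = [1, 2, 3, 6] / [5, 7] / [8] / [9];  Q = [1, 2, 5, 7] / [3, 6] / [4] / [8]
  Insert 4 (step 9): P = [1, 2, 3, 4] / [5, 6] / [7] / [8] / [9];  Q = [1, 2, 5, 7] / [3, 6] / [4] / [8] / [9]
Final shape: (4, 2, 1, 1, 1).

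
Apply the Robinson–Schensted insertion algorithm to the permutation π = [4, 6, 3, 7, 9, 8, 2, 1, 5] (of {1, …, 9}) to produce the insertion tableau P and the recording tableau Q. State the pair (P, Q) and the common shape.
P = [1, 5, 7, 8] / [2, 6] / [3, 9] / [4];  Q = [1, 2, 4, 5] / [3, 6] / [7, 9] / [8];  common shape = (4, 2, 2, 1)

Row-insert the values π_1, π_2, … into P one at a time, bumping the leftmost entry strictly greater than the inserted value down to the next row. The recording tableau Q records, in position (i, j), the step at which that cell was added to P.
  Insert 4 (step 1): P = [4];  Q = [1]
  Insert 6 (step 2): P = [4, 6];  Q = [1, 2]
  Insert 3 (step 3): P = [3, 6] / [4];  Q = [1, 2] / [3]
  Insert 7 (step 4): P = [3, 6, 7] / [4];  Q = [1, 2, 4] / [3]
  Insert 9 (step 5): P = [3, 6, 7, 9] / [4];  Q = [1, 2, 4, 5] / [3]
  Insert 8 (step 6): P = [3, 6, 7, 8] / [4, 9];  Q = [1, 2, 4, 5] / [3, 6]
  Insert 2 (step 7): P = [2, 6, 7, 8] / [3, 9] / [4];  Q = [1, 2, 4, 5] / [3, 6] / [7]
  Insert 1 (step 8): P = [1, 6, 7, 8] / [2, 9] / [3] / [4];  Q = [1, 2, 4, 5] / [3, 6] / [7] / [8]
  Insert 5 (step 9): P = [1, 5, 7, 8] / [2, 6] / [3, 9] / [4];  Q = [1, 2, 4, 5] / [3, 6] / [7, 9] / [8]
Final shape: (4, 2, 2, 1).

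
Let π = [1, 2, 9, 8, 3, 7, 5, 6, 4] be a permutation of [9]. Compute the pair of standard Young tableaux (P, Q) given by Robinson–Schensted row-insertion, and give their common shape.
P = [1, 2, 3, 4, 6] / [5] / [7] / [8] / [9];  Q = [1, 2, 3, 6, 8] / [4] / [5] / [7] / [9];  common shape = (5, 1, 1, 1, 1)

Row-insert the values π_1, π_2, … into P one at a time, bumping the leftmost entry strictly greater than the inserted value down to the next row. The recording tableau Q records, in position (i, j), the step at which that cell was added to P.
  Insert 1 (step 1): P = [1];  Q = [1]
  Insert 2 (step 2): P = [1, 2];  Q = [1, 2]
  Insert 9 (step 3): P = [1, 2, 9];  Q = [1, 2, 3]
  Insert 8 (step 4): P = [1, 2, 8] / [9];  Q = [1, 2, 3] / [4]
  Insert 3 (step 5): P = [1, 2, 3] / [8] / [9];  Q = [1, 2, 3] / [4] / [5]
  Insert 7 (step 6): P = [1, 2, 3, 7] / [8] / [9];  Q = [1, 2, 3, 6] / [4] / [5]
  Insert 5 (step 7): P = [1, 2, 3, 5] / [7] / [8] / [9];  Q = [1, 2, 3, 6] / [4] / [5] / [7]
  Insert 6 (step 8): P = [1, 2, 3, 5, 6] / [7] / [8] / [9];  Q = [1, 2, 3, 6, 8] / [4] / [5] / [7]
  Insert 4 (step 9): P = [1, 2, 3, 4, 6] / [5] / [7] / [8] / [9];  Q = [1, 2, 3, 6, 8] / [4] / [5] / [7] / [9]
Final shape: (5, 1, 1, 1, 1).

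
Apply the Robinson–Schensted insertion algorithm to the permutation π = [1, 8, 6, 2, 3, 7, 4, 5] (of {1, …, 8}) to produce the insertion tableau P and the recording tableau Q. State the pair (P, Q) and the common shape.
P = [1, 2, 3, 4, 5] / [6, 7] / [8];  Q = [1, 2, 5, 6, 8] / [3, 7] / [4];  common shape = (5, 2, 1)

Row-insert the values π_1, π_2, … into P one at a time, bumping the leftmost entry strictly greater than the inserted value down to the next row. The recording tableau Q records, in position (i, j), the step at which that cell was added to P.
  Insert 1 (step 1): P = [1];  Q = [1]
  Insert 8 (step 2): P = [1, 8];  Q = [1, 2]
  Insert 6 (step 3): P = [1, 6] / [8];  Q = [1, 2] / [3]
  Insert 2 (step 4): P = [1, 2] / [6] / [8];  Q = [1, 2] / [3] / [4]
  Insert 3 (step 5): P = [1, 2, 3] / [6] / [8];  Q = [1, 2, 5] / [3] / [4]
  Insert 7 (step 6): P = [1, 2, 3, 7] / [6] / [8];  Q = [1, 2, 5, 6] / [3] / [4]
  Insert 4 (step 7): P = [1, 2, 3, 4] / [6, 7] / [8];  Q = [1, 2, 5, 6] / [3, 7] / [4]
  Insert 5 (step 8): P = [1, 2, 3, 4, 5] / [6, 7] / [8];  Q = [1, 2, 5, 6, 8] / [3, 7] / [4]
Final shape: (5, 2, 1).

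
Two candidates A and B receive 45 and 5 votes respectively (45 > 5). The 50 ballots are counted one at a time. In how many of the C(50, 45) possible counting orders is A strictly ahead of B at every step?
Strict-lead orderings = 1695008

Total orderings of the 50 votes with 45 for A: C(50, 45) = 2118760. By the Bertrand ballot formula (Cycle Lemma / reflection principle), the number of orderings in which A is strictly ahead of B throughout is (p − q)/(p + q) · C(p + q, p) = (45 − 5)/(45 + 5) · 2118760 = 1695008.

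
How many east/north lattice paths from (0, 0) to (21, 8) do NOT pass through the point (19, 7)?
Number of paths = 2318745

Total paths from (0, 0) to (21, 8): C(29, 21) = 4292145. Paths through (19, 7): (paths (0, 0) → (19, 7)) × (paths (19, 7) → (21, 8)) = C(26, 19) · C(3, 2) = 657800 · 3 = 1973400. Avoidance count = 4292145 − 1973400 = 2318745.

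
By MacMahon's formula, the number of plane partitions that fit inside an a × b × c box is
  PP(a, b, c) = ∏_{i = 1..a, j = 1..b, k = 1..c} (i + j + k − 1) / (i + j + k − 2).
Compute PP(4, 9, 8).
PP(4, 9, 8) = 151561524301616

Evaluate the triple product over i = 1..4, j = 1..9, k = 1..8. The factors are (2/1) · (3/2) · (4/3) · (5/4) · (6/5) · (7/6) · (8/7) · (9/8) · … (288 factors total). The numerators and denominators telescope so the product is an integer; carrying out the multiplication exactly gives PP(4, 9, 8) = 151561524301616.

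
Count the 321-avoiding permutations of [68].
C_68 = 86218923998960285726185640663701108500

These 321-avoiding permutations are counted by the Catalan number C_n = (1/(n + 1)) · C(2n, n). For n = 68: C_68 = (1/69) · C(136, 68) = 5949105755928259715106809205795376486500/69 = 86218923998960285726185640663701108500.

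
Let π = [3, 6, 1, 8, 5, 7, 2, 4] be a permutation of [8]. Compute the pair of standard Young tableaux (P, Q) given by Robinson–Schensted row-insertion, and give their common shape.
P = [1, 2, 4] / [3, 5, 7] / [6, 8];  Q = [1, 2, 4] / [3, 5, 6] / [7, 8];  common shape = (3, 3, 2)

Row-insert the values π_1, π_2, … into P one at a time, bumping the leftmost entry strictly greater than the inserted value down to the next row. The recording tableau Q records, in position (i, j), the step at which that cell was added to P.
  Insert 3 (step 1): P = [3];  Q = [1]
  Insert 6 (step 2): P = [3, 6];  Q = [1, 2]
  Insert 1 (step 3): P = [1, 6] / [3];  Q = [1, 2] / [3]
  Insert 8 (step 4): P = [1, 6, 8] / [3];  Q = [1, 2, 4] / [3]
  Insert 5 (step 5): P = [1, 5, 8] / [3, 6];  Q = [1, 2, 4] / [3, 5]
  Insert 7 (step 6): P = [1, 5, 7] / [3, 6, 8];  Q = [1, 2, 4] / [3, 5, 6]
  Insert 2 (step 7): P = [1, 2, 7] / [3, 5, 8] / [6];  Q = [1, 2, 4] / [3, 5, 6] / [7]
  Insert 4 (step 8): P = [1, 2, 4] / [3, 5, 7] / [6, 8];  Q = [1, 2, 4] / [3, 5, 6] / [7, 8]
Final shape: (3, 3, 2).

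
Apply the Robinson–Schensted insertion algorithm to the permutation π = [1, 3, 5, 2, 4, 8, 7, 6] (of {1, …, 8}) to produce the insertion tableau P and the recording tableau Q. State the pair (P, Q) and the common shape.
P = [1, 2, 4, 6] / [3, 5, 7] / [8];  Q = [1, 2, 3, 6] / [4, 5, 7] / [8];  common shape = (4, 3, 1)

Row-insert the values π_1, π_2, … into P one at a time, bumping the leftmost entry strictly greater than the inserted value down to the next row. The recording tableau Q records, in position (i, j), the step at which that cell was added to P.
  Insert 1 (step 1): P = [1];  Q = [1]
  Insert 3 (step 2): P = [1, 3];  Q = [1, 2]
  Insert 5 (step 3): P = [1, 3, 5];  Q = [1, 2, 3]
  Insert 2 (step 4): P = [1, 2, 5] / [3];  Q = [1, 2, 3] / [4]
  Insert 4 (step 5): P = [1, 2, 4] / [3, 5];  Q = [1, 2, 3] / [4, 5]
  Insert 8 (step 6): P = [1, 2, 4, 8] / [3, 5];  Q = [1, 2, 3, 6] / [4, 5]
  Insert 7 (step 7): P = [1, 2, 4, 7] / [3, 5, 8];  Q = [1, 2, 3, 6] / [4, 5, 7]
  Insert 6 (step 8): P = [1, 2, 4, 6] / [3, 5, 7] / [8];  Q = [1, 2, 3, 6] / [4, 5, 7] / [8]
Final shape: (4, 3, 1).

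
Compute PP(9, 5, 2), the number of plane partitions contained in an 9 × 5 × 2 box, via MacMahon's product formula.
PP(9, 5, 2) = 1002001

Evaluate the triple product over i = 1..9, j = 1..5, k = 1..2. The factors are (2/1) · (3/2) · (3/2) · (4/3) · (4/3) · (5/4) · (5/4) · (6/5) · … (90 factors total). The numerators and denominators telescope so the product is an integer; carrying out the multiplication exactly gives PP(9, 5, 2) = 1002001.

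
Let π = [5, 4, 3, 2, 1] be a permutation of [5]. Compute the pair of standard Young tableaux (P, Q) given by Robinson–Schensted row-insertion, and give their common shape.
P = [1] / [2] / [3] / [4] / [5];  Q = [1] / [2] / [3] / [4] / [5];  common shape = (1, 1, 1, 1, 1)

Row-insert the values π_1, π_2, … into P one at a time, bumping the leftmost entry strictly greater than the inserted value down to the next row. The recording tableau Q records, in position (i, j), the step at which that cell was added to P.
  Insert 5 (step 1): P = [5];  Q = [1]
  Insert 4 (step 2): P = [4] / [5];  Q = [1] / [2]
  Insert 3 (step 3): P = [3] / [4] / [5];  Q = [1] / [2] / [3]
  Insert 2 (step 4): P = [2] / [3] / [4] / [5];  Q = [1] / [2] / [3] / [4]
  Insert 1 (step 5): P = [1] / [2] / [3] / [4] / [5];  Q = [1] / [2] / [3] / [4] / [5]
Final shape: (1, 1, 1, 1, 1).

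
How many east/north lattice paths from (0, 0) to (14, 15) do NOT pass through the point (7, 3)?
Number of paths = 71512200

Total paths from (0, 0) to (14, 15): C(29, 14) = 77558760. Paths through (7, 3): (paths (0, 0) → (7, 3)) × (paths (7, 3) → (14, 15)) = C(10, 7) · C(19, 7) = 120 · 50388 = 6046560. Avoidance count = 77558760 − 6046560 = 71512200.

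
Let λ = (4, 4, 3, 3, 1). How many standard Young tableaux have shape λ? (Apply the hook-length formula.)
# SYT of shape (4, 4, 3, 3, 1) = 81081

Hook-length formula: f^λ = n! / Π hook(c), product over all cells c of the Young diagram. For λ = (4, 4, 3, 3, 1), n = 15 boxes. Hook lengths by row (left-to-right, top-to-bottom): [8, 6, 5, 2]; [7, 5, 4, 1]; [5, 3, 2]; [4, 2, 1]; [1]. Product of hooks = 16128000. So f^λ = 15! / 16128000 = 1307674368000 / 16128000 = 81081.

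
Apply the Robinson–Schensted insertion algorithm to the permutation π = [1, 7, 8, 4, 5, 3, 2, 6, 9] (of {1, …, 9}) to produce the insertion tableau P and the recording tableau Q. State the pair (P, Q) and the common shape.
P = [1, 2, 5, 6, 9] / [3, 8] / [4] / [7];  Q = [1, 2, 3, 8, 9] / [4, 5] / [6] / [7];  common shape = (5, 2, 1, 1)

Row-insert the values π_1, π_2, … into P one at a time, bumping the leftmost entry strictly greater than the inserted value down to the next row. The recording tableau Q records, in position (i, j), the step at which that cell was added to P.
  Insert 1 (step 1): P = [1];  Q = [1]
  Insert 7 (step 2): P = [1, 7];  Q = [1, 2]
  Insert 8 (step 3): P = [1, 7, 8];  Q = [1, 2, 3]
  Insert 4 (step 4): P = [1, 4, 8] / [7];  Q = [1, 2, 3] / [4]
  Insert 5 (step 5): P = [1, 4, 5] / [7, 8];  Q = [1, 2, 3] / [4, 5]
  Insert 3 (step 6): P = [1, 3, 5] / [4, 8] / [7];  Q = [1, 2, 3] / [4, 5] / [6]
  Insert 2 (step 7): P = [1, 2, 5] / [3, 8] / [4] / [7];  Q = [1, 2, 3] / [4, 5] / [6] / [7]
  Insert 6 (step 8): P = [1, 2, 5, 6] / [3, 8] / [4] / [7];  Q = [1, 2, 3, 8] / [4, 5] / [6] / [7]
  Insert 9 (step 9): P = [1, 2, 5, 6, 9] / [3, 8] / [4] / [7];  Q = [1, 2, 3, 8, 9] / [4, 5] / [6] / [7]
Final shape: (5, 2, 1, 1).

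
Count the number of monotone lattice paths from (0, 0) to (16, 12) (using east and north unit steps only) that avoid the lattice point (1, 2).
Number of paths = 20615475

Total paths from (0, 0) to (16, 12): C(28, 16) = 30421755. Paths through (1, 2): (paths (0, 0) → (1, 2)) × (paths (1, 2) → (16, 12)) = C(3, 1) · C(25, 15) = 3 · 3268760 = 9806280. Avoidance count = 30421755 − 9806280 = 20615475.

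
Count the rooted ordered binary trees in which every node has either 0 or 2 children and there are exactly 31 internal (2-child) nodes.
C_31 = 14544636039226909

These full binary trees are counted by the Catalan number C_n = (1/(n + 1)) · C(2n, n). For n = 31: C_31 = (1/32) · C(62, 31) = 465428353255261088/32 = 14544636039226909.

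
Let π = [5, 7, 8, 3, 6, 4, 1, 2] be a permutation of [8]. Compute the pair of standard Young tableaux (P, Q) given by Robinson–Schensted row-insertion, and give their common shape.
P = [1, 2, 8] / [3, 4] / [5, 6] / [7];  Q = [1, 2, 3] / [4, 5] / [6, 8] / [7];  common shape = (3, 2, 2, 1)

Row-insert the values π_1, π_2, … into P one at a time, bumping the leftmost entry strictly greater than the inserted value down to the next row. The recording tableau Q records, in position (i, j), the step at which that cell was added to P.
  Insert 5 (step 1): P = [5];  Q = [1]
  Insert 7 (step 2): P = [5, 7];  Q = [1, 2]
  Insert 8 (step 3): P = [5, 7, 8];  Q = [1, 2, 3]
  Insert 3 (step 4): P = [3, 7, 8] / [5];  Q = [1, 2, 3] / [4]
  Insert 6 (step 5): P = [3, 6, 8] / [5, 7];  Q = [1, 2, 3] / [4, 5]
  Insert 4 (step 6): P = [3, 4, 8] / [5, 6] / [7];  Q = [1, 2, 3] / [4, 5] / [6]
  Insert 1 (step 7): P = [1, 4, 8] / [3, 6] / [5] / [7];  Q = [1, 2, 3] / [4, 5] / [6] / [7]
  Insert 2 (step 8): P = [1, 2, 8] / [3, 4] / [5, 6] / [7];  Q = [1, 2, 3] / [4, 5] / [6, 8] / [7]
Final shape: (3, 2, 2, 1).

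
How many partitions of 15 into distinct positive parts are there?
q(15) = 27

List partitions of 15 into distinct parts: 15, 14+1, 13+2, 12+3, 12+2+1, 11+4, 11+3+1, 10+5, 10+4+1, 10+3+2, 9+6, 9+5+1, 9+4+2, 9+3+2+1, 8+7, 8+6+1, 8+5+2, 8+4+3, 8+4+2+1, 7+6+2, 7+5+3, 7+5+2+1, 7+4+3+1, 6+5+4, 6+5+3+1, 6+4+3+2, 5+4+3+2+1. There are q(15) = 27. (Euler: this equals the number of odd-part partitions of 15.)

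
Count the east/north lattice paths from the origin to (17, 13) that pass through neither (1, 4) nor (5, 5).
Number of paths = 80949785

Inclusion–exclusion. Total paths: C(30, 17) = 119759850. Through P₁: C(5, 1)·C(25, 16) = 10214875. Through P₂: C(10, 5)·C(20, 12) = 31744440. Since P₁ is strictly southwest of P₂, a monotone path through both must visit P₁ then P₂; paths through both = C(5, 1)·C(5, 4)·C(20, 12) = 3149250. Avoid both = 119759850 − 10214875 − 31744440 + 3149250 = 80949785.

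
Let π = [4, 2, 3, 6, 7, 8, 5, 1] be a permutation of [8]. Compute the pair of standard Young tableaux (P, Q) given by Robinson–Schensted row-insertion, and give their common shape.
P = [1, 3, 5, 7, 8] / [2, 6] / [4];  Q = [1, 3, 4, 5, 6] / [2, 7] / [8];  common shape = (5, 2, 1)

Row-insert the values π_1, π_2, … into P one at a time, bumping the leftmost entry strictly greater than the inserted value down to the next row. The recording tableau Q records, in position (i, j), the step at which that cell was added to P.
  Insert 4 (step 1): P = [4];  Q = [1]
  Insert 2 (step 2): P = [2] / [4];  Q = [1] / [2]
  Insert 3 (step 3): P = [2, 3] / [4];  Q = [1, 3] / [2]
  Insert 6 (step 4): P = [2, 3, 6] / [4];  Q = [1, 3, 4] / [2]
  Insert 7 (step 5): P = [2, 3, 6, 7] / [4];  Q = [1, 3, 4, 5] / [2]
  Insert 8 (step 6): P = [2, 3, 6, 7, 8] / [4];  Q = [1, 3, 4, 5, 6] / [2]
  Insert 5 (step 7): P = [2, 3, 5, 7, 8] / [4, 6];  Q = [1, 3, 4, 5, 6] / [2, 7]
  Insert 1 (step 8): P = [1, 3, 5, 7, 8] / [2, 6] / [4];  Q = [1, 3, 4, 5, 6] / [2, 7] / [8]
Final shape: (5, 2, 1).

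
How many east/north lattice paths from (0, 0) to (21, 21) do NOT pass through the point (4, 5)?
Number of paths = 391240682580

Total paths from (0, 0) to (21, 21): C(42, 21) = 538257874440. Paths through (4, 5): (paths (0, 0) → (4, 5)) × (paths (4, 5) → (21, 21)) = C(9, 4) · C(33, 17) = 126 · 1166803110 = 147017191860. Avoidance count = 538257874440 − 147017191860 = 391240682580.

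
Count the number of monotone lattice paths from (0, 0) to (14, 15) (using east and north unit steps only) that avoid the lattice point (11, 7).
Number of paths = 72307800

Total paths from (0, 0) to (14, 15): C(29, 14) = 77558760. Paths through (11, 7): (paths (0, 0) → (11, 7)) × (paths (11, 7) → (14, 15)) = C(18, 11) · C(11, 3) = 31824 · 165 = 5250960. Avoidance count = 77558760 − 5250960 = 72307800.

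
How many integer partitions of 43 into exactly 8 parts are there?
p(43, 8 parts) = 5066

Partitions of n into exactly k parts are in bijection with partitions of n − k into at most k parts (subtract 1 from each part). So p(43, exactly 8) = p(35, parts ≤ 8). Computing via the recurrence p(m, j) = p(m, j−1) + p(m−j, j) gives 5066.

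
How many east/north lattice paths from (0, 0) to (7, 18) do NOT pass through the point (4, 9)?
Number of paths = 323400

Total paths from (0, 0) to (7, 18): C(25, 7) = 480700. Paths through (4, 9): (paths (0, 0) → (4, 9)) × (paths (4, 9) → (7, 18)) = C(13, 4) · C(12, 3) = 715 · 220 = 157300. Avoidance count = 480700 − 157300 = 323400.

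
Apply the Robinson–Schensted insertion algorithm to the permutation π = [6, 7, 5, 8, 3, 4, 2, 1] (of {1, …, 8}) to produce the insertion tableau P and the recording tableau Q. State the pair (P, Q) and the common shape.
P = [1, 4, 8] / [2, 7] / [3] / [5] / [6];  Q = [1, 2, 4] / [3, 6] / [5] / [7] / [8];  common shape = (3, 2, 1, 1, 1)

Row-insert the values π_1, π_2, … into P one at a time, bumping the leftmost entry strictly greater than the inserted value down to the next row. The recording tableau Q records, in position (i, j), the step at which that cell was added to P.
  Insert 6 (step 1): P = [6];  Q = [1]
  Insert 7 (step 2): P = [6, 7];  Q = [1, 2]
  Insert 5 (step 3): P = [5, 7] / [6];  Q = [1, 2] / [3]
  Insert 8 (step 4): P = [5, 7, 8] / [6];  Q = [1, 2, 4] / [3]
  Insert 3 (step 5): P = [3, 7, 8] / [5] / [6];  Q = [1, 2, 4] / [3] / [5]
  Insert 4 (step 6): P = [3, 4, 8] / [5, 7] / [6];  Q = [1, 2, 4] / [3, 6] / [5]
  Insert 2 (step 7): P = [2, 4, 8] / [3, 7] / [5] / [6];  Q = [1, 2, 4] / [3, 6] / [5] / [7]
  Insert 1 (step 8): P = [1, 4, 8] / [2, 7] / [3] / [5] / [6];  Q = [1, 2, 4] / [3, 6] / [5] / [7] / [8]
Final shape: (3, 2, 1, 1, 1).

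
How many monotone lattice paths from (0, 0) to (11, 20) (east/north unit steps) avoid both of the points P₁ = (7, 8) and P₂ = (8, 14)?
Number of paths = 49883715

Inclusion–exclusion. Total paths: C(31, 11) = 84672315. Through P₁: C(15, 7)·C(16, 4) = 11711700. Through P₂: C(22, 8)·C(9, 3) = 26860680. Since P₁ is strictly southwest of P₂, a monotone path through both must visit P₁ then P₂; paths through both = C(15, 7)·C(7, 1)·C(9, 3) = 3783780. Avoid both = 84672315 − 11711700 − 26860680 + 3783780 = 49883715.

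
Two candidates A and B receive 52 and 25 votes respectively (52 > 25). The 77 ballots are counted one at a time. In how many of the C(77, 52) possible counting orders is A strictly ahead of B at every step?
Strict-lead orderings = 40690685796997560228

Total orderings of the 77 votes with 52 for A: C(77, 52) = 116043807643289338428. By the Bertrand ballot formula (Cycle Lemma / reflection principle), the number of orderings in which A is strictly ahead of B throughout is (p − q)/(p + q) · C(p + q, p) = (52 − 25)/(52 + 25) · 116043807643289338428 = 40690685796997560228.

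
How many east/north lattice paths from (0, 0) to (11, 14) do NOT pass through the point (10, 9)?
Number of paths = 3903132

Total paths from (0, 0) to (11, 14): C(25, 11) = 4457400. Paths through (10, 9): (paths (0, 0) → (10, 9)) × (paths (10, 9) → (11, 14)) = C(19, 10) · C(6, 1) = 92378 · 6 = 554268. Avoidance count = 4457400 − 554268 = 3903132.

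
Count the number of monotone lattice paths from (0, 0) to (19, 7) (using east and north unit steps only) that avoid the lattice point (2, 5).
Number of paths = 654209

Total paths from (0, 0) to (19, 7): C(26, 19) = 657800. Paths through (2, 5): (paths (0, 0) → (2, 5)) × (paths (2, 5) → (19, 7)) = C(7, 2) · C(19, 17) = 21 · 171 = 3591. Avoidance count = 657800 − 3591 = 654209.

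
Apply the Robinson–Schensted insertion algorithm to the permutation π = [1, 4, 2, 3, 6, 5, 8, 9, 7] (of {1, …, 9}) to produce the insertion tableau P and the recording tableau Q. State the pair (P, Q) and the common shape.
P = [1, 2, 3, 5, 7, 9] / [4, 6, 8];  Q = [1, 2, 4, 5, 7, 8] / [3, 6, 9];  common shape = (6, 3)

Row-insert the values π_1, π_2, … into P one at a time, bumping the leftmost entry strictly greater than the inserted value down to the next row. The recording tableau Q records, in position (i, j), the step at which that cell was added to P.
  Insert 1 (step 1): P = [1];  Q = [1]
  Insert 4 (step 2): P = [1, 4];  Q = [1, 2]
  Insert 2 (step 3): P = [1, 2] / [4];  Q = [1, 2] / [3]
  Insert 3 (step 4): P = [1, 2, 3] / [4];  Q = [1, 2, 4] / [3]
  Insert 6 (step 5): P = [1, 2, 3, 6] / [4];  Q = [1, 2, 4, 5] / [3]
  Insert 5 (step 6): P = [1, 2, 3, 5] / [4, 6];  Q = [1, 2, 4, 5] / [3, 6]
  Insert 8 (step 7): P = [1, 2, 3, 5, 8] / [4, 6];  Q = [1, 2, 4, 5, 7] / [3, 6]
  Insert 9 (step 8): P = [1, 2, 3, 5, 8, 9] / [4, 6];  Q = [1, 2, 4, 5, 7, 8] / [3, 6]
  Insert 7 (step 9): P = [1, 2, 3, 5, 7, 9] / [4, 6, 8];  Q = [1, 2, 4, 5, 7, 8] / [3, 6, 9]
Final shape: (6, 3).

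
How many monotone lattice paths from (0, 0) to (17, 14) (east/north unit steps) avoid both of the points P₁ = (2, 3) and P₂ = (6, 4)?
Number of paths = 131486365

Inclusion–exclusion. Total paths: C(31, 17) = 265182525. Through P₁: C(5, 2)·C(26, 15) = 77261600. Through P₂: C(10, 6)·C(21, 11) = 74070360. Since P₁ is strictly southwest of P₂, a monotone path through both must visit P₁ then P₂; paths through both = C(5, 2)·C(5, 4)·C(21, 11) = 17635800. Avoid both = 265182525 − 77261600 − 74070360 + 17635800 = 131486365.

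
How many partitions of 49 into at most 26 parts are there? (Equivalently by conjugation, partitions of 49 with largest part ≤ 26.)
p(49, parts ≤ 26) = 169017

Use the recurrence p(n, m) = p(n, m−1) + p(n−m, m): either the largest part is < m (count p(n, m−1)) or the largest part is exactly m (remove one copy of m, count p(n−m, m)). With p(0, ·) = 1 this gives p(49, parts ≤ 26) = 169017. (By conjugating Young diagrams, this also counts partitions of 49 into at most 26 parts.)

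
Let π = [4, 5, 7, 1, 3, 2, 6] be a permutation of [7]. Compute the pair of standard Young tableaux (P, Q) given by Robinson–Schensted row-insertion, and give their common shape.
P = [1, 2, 6] / [3, 5, 7] / [4];  Q = [1, 2, 3] / [4, 5, 7] / [6];  common shape = (3, 3, 1)

Row-insert the values π_1, π_2, … into P one at a time, bumping the leftmost entry strictly greater than the inserted value down to the next row. The recording tableau Q records, in position (i, j), the step at which that cell was added to P.
  Insert 4 (step 1): P = [4];  Q = [1]
  Insert 5 (step 2): P = [4, 5];  Q = [1, 2]
  Insert 7 (step 3): P = [4, 5, 7];  Q = [1, 2, 3]
  Insert 1 (step 4): P = [1, 5, 7] / [4];  Q = [1, 2, 3] / [4]
  Insert 3 (step 5): P = [1, 3, 7] / [4, 5];  Q = [1, 2, 3] / [4, 5]
  Insert 2 (step 6): P = [1, 2, 7] / [3, 5] / [4];  Q = [1, 2, 3] / [4, 5] / [6]
  Insert 6 (step 7): P = [1, 2, 6] / [3, 5, 7] / [4];  Q = [1, 2, 3] / [4, 5, 7] / [6]
Final shape: (3, 3, 1).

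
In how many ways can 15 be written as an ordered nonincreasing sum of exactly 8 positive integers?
p(15, 8 parts) = 15

Partitions of n into exactly k parts ↔ partitions of n − k into at most k parts (subtract 1 from each part). For n = 15, k = 8, the partitions are: 8+1+1+1+1+1+1+1, 7+2+1+1+1+1+1+1, 6+3+1+1+1+1+1+1, 6+2+2+1+1+1+1+1, 5+4+1+1+1+1+1+1, 5+3+2+1+1+1+1+1, 5+2+2+2+1+1+1+1, 4+4+2+1+1+1+1+1, 4+3+3+1+1+1+1+1, 4+3+2+2+1+1+1+1, 4+2+2+2+2+1+1+1, 3+3+3+2+1+1+1+1, 3+3+2+2+2+1+1+1, 3+2+2+2+2+2+1+1, 2+2+2+2+2+2+2+1. Count = 15.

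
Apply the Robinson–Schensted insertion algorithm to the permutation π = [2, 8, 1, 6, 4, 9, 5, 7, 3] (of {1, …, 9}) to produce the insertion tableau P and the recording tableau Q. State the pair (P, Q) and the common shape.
P = [1, 3, 5, 7] / [2, 4, 9] / [6] / [8];  Q = [1, 2, 6, 8] / [3, 4, 7] / [5] / [9];  common shape = (4, 3, 1, 1)

Row-insert the values π_1, π_2, … into P one at a time, bumping the leftmost entry strictly greater than the inserted value down to the next row. The recording tableau Q records, in position (i, j), the step at which that cell was added to P.
  Insert 2 (step 1): P = [2];  Q = [1]
  Insert 8 (step 2): P = [2, 8];  Q = [1, 2]
  Insert 1 (step 3): P = [1, 8] / [2];  Q = [1, 2] / [3]
  Insert 6 (step 4): P = [1, 6] / [2, 8];  Q = [1, 2] / [3, 4]
  Insert 4 (step 5): P = [1, 4] / [2, 6] / [8];  Q = [1, 2] / [3, 4] / [5]
  Insert 9 (step 6): P = [1, 4, 9] / [2, 6] / [8];  Q = [1, 2, 6] / [3, 4] / [5]
  Insert 5 (step 7): P = [1, 4, 5] / [2, 6, 9] / [8];  Q = [1, 2, 6] / [3, 4, 7] / [5]
  Insert 7 (step 8): P = [1, 4, 5, 7] / [2, 6, 9] / [8];  Q = [1, 2, 6, 8] / [3, 4, 7] / [5]
  Insert 3 (step 9): P = [1, 3, 5, 7] / [2, 4, 9] / [6] / [8];  Q = [1, 2, 6, 8] / [3, 4, 7] / [5] / [9]
Final shape: (4, 3, 1, 1).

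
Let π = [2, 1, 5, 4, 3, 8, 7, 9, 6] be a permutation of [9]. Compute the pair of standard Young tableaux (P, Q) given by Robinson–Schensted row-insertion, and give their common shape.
P = [1, 3, 6, 9] / [2, 4, 7] / [5, 8];  Q = [1, 3, 6, 8] / [2, 4, 7] / [5, 9];  common shape = (4, 3, 2)

Row-insert the values π_1, π_2, … into P one at a time, bumping the leftmost entry strictly greater than the inserted value down to the next row. The recording tableau Q records, in position (i, j), the step at which that cell was added to P.
  Insert 2 (step 1): P = [2];  Q = [1]
  Insert 1 (step 2): P = [1] / [2];  Q = [1] / [2]
  Insert 5 (step 3): P = [1, 5] / [2];  Q = [1, 3] / [2]
  Insert 4 (step 4): P = [1, 4] / [2, 5];  Q = [1, 3] / [2, 4]
  Insert 3 (step 5): P = [1, 3] / [2, 4] / [5];  Q = [1, 3] / [2, 4] / [5]
  Insert 8 (step 6): P = [1, 3, 8] / [2, 4] / [5];  Q = [1, 3, 6] / [2, 4] / [5]
  Insert 7 (step 7): P = [1, 3, 7] / [2, 4, 8] / [5];  Q = [1, 3, 6] / [2, 4, 7] / [5]
  Insert 9 (step 8): P = [1, 3, 7, 9] / [2, 4, 8] / [5];  Q = [1, 3, 6, 8] / [2, 4, 7] / [5]
  Insert 6 (step 9): P = [1, 3, 6, 9] / [2, 4, 7] / [5, 8];  Q = [1, 3, 6, 8] / [2, 4, 7] / [5, 9]
Final shape: (4, 3, 2).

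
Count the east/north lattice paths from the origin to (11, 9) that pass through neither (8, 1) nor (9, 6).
Number of paths = 116965

Inclusion–exclusion. Total paths: C(20, 11) = 167960. Through P₁: C(9, 8)·C(11, 3) = 1485. Through P₂: C(15, 9)·C(5, 2) = 50050. Since P₁ is strictly southwest of P₂, a monotone path through both must visit P₁ then P₂; paths through both = C(9, 8)·C(6, 1)·C(5, 2) = 540. Avoid both = 167960 − 1485 − 50050 + 540 = 116965.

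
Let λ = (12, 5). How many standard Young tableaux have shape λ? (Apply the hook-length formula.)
# SYT of shape (12, 5) = 3808

Hook-length formula: f^λ = n! / Π hook(c), product over all cells c of the Young diagram. For λ = (12, 5), n = 17 boxes. Hook lengths by row (left-to-right, top-to-bottom): [13, 12, 11, 10, 9, 7, 6, 5, 4, 3, 2, 1]; [5, 4, 3, 2, 1]. Product of hooks = 93405312000. So f^λ = 17! / 93405312000 = 355687428096000 / 93405312000 = 3808.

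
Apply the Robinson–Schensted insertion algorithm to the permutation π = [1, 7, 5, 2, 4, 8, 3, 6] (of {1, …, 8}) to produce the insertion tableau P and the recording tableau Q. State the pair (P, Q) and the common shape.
P = [1, 2, 3, 6] / [4, 8] / [5] / [7];  Q = [1, 2, 5, 6] / [3, 8] / [4] / [7];  common shape = (4, 2, 1, 1)

Row-insert the values π_1, π_2, … into P one at a time, bumping the leftmost entry strictly greater than the inserted value down to the next row. The recording tableau Q records, in position (i, j), the step at which that cell was added to P.
  Insert 1 (step 1): P = [1];  Q = [1]
  Insert 7 (step 2): P = [1, 7];  Q = [1, 2]
  Insert 5 (step 3): P = [1, 5] / [7];  Q = [1, 2] / [3]
  Insert 2 (step 4): P = [1, 2] / [5] / [7];  Q = [1, 2] / [3] / [4]
  Insert 4 (step 5): P = [1, 2, 4] / [5] / [7];  Q = [1, 2, 5] / [3] / [4]
  Insert 8 (step 6): P = [1, 2, 4, 8] / [5] / [7];  Q = [1, 2, 5, 6] / [3] / [4]
  Insert 3 (step 7): P = [1, 2, 3, 8] / [4] / [5] / [7];  Q = [1, 2, 5, 6] / [3] / [4] / [7]
  Insert 6 (step 8): P = [1, 2, 3, 6] / [4, 8] / [5] / [7];  Q = [1, 2, 5, 6] / [3, 8] / [4] / [7]
Final shape: (4, 2, 1, 1).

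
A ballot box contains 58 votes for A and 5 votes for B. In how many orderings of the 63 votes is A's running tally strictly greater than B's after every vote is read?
Strict-lead orderings = 5913157

Total orderings of the 63 votes with 58 for A: C(63, 58) = 7028847. By the Bertrand ballot formula (Cycle Lemma / reflection principle), the number of orderings in which A is strictly ahead of B throughout is (p − q)/(p + q) · C(p + q, p) = (58 − 5)/(58 + 5) · 7028847 = 5913157.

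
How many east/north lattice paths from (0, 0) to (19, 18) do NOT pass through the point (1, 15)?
Number of paths = 17672610620

Total paths from (0, 0) to (19, 18): C(37, 19) = 17672631900. Paths through (1, 15): (paths (0, 0) → (1, 15)) × (paths (1, 15) → (19, 18)) = C(16, 1) · C(21, 18) = 16 · 1330 = 21280. Avoidance count = 17672631900 − 21280 = 17672610620.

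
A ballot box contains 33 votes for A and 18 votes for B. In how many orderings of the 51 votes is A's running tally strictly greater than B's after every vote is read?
Strict-lead orderings = 8206149492625

Total orderings of the 51 votes with 33 for A: C(51, 33) = 27900908274925. By the Bertrand ballot formula (Cycle Lemma / reflection principle), the number of orderings in which A is strictly ahead of B throughout is (p − q)/(p + q) · C(p + q, p) = (33 − 18)/(33 + 18) · 27900908274925 = 8206149492625.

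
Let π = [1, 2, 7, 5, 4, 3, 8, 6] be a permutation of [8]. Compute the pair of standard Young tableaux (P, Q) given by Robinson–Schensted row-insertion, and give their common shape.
P = [1, 2, 3, 6] / [4, 8] / [5] / [7];  Q = [1, 2, 3, 7] / [4, 8] / [5] / [6];  common shape = (4, 2, 1, 1)

Row-insert the values π_1, π_2, … into P one at a time, bumping the leftmost entry strictly greater than the inserted value down to the next row. The recording tableau Q records, in position (i, j), the step at which that cell was added to P.
  Insert 1 (step 1): P = [1];  Q = [1]
  Insert 2 (step 2): P = [1, 2];  Q = [1, 2]
  Insert 7 (step 3): P = [1, 2, 7];  Q = [1, 2, 3]
  Insert 5 (step 4): P = [1, 2, 5] / [7];  Q = [1, 2, 3] / [4]
  Insert 4 (step 5): P = [1, 2, 4] / [5] / [7];  Q = [1, 2, 3] / [4] / [5]
  Insert 3 (step 6): P = [1, 2, 3] / [4] / [5] / [7];  Q = [1, 2, 3] / [4] / [5] / [6]
  Insert 8 (step 7): P = [1, 2, 3, 8] / [4] / [5] / [7];  Q = [1, 2, 3, 7] / [4] / [5] / [6]
  Insert 6 (step 8): P = [1, 2, 3, 6] / [4, 8] / [5] / [7];  Q = [1, 2, 3, 7] / [4, 8] / [5] / [6]
Final shape: (4, 2, 1, 1).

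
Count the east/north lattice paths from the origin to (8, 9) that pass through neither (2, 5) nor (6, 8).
Number of paths = 13096

Inclusion–exclusion. Total paths: C(17, 8) = 24310. Through P₁: C(7, 2)·C(10, 6) = 4410. Through P₂: C(14, 6)·C(3, 2) = 9009. Since P₁ is strictly southwest of P₂, a monotone path through both must visit P₁ then P₂; paths through both = C(7, 2)·C(7, 4)·C(3, 2) = 2205. Avoid both = 24310 − 4410 − 9009 + 2205 = 13096.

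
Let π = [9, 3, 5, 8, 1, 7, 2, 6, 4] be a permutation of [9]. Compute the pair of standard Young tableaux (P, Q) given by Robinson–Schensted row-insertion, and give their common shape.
P = [1, 2, 4] / [3, 5, 6] / [7] / [8] / [9];  Q = [1, 3, 4] / [2, 6, 8] / [5] / [7] / [9];  common shape = (3, 3, 1, 1, 1)

Row-insert the values π_1, π_2, … into P one at a time, bumping the leftmost entry strictly greater than the inserted value down to the next row. The recording tableau Q records, in position (i, j), the step at which that cell was added to P.
  Insert 9 (step 1): P = [9];  Q = [1]
  Insert 3 (step 2): P = [3] / [9];  Q = [1] / [2]
  Insert 5 (step 3): P = [3, 5] / [9];  Q = [1, 3] / [2]
  Insert 8 (step 4): P = [3, 5, 8] / [9];  Q = [1, 3, 4] / [2]
  Insert 1 (step 5): P = [1, 5, 8] / [3] / [9];  Q = [1, 3, 4] / [2] / [5]
  Insert 7 (step 6): P = [1, 5, 7] / [3, 8] / [9];  Q = [1, 3, 4] / [2, 6] / [5]
  Insert 2 (step 7): P = [1, 2, 7] / [3, 5] / [8] / [9];  Q = [1, 3, 4] / [2, 6] / [5] / [7]
  Insert 6 (step 8): P = [1, 2, 6] / [3, 5, 7] / [8] / [9];  Q = [1, 3, 4] / [2, 6, 8] / [5] / [7]
  Insert 4 (step 9): P = [1, 2, 4] / [3, 5, 6] / [7] / [8] / [9];  Q = [1, 3, 4] / [2, 6, 8] / [5] / [7] / [9]
Final shape: (3, 3, 1, 1, 1).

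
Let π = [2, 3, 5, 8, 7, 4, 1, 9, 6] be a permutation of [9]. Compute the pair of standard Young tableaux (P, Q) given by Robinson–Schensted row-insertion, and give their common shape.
P = [1, 3, 4, 6, 9] / [2, 7] / [5] / [8];  Q = [1, 2, 3, 4, 8] / [5, 9] / [6] / [7];  common shape = (5, 2, 1, 1)

Row-insert the values π_1, π_2, … into P one at a time, bumping the leftmost entry strictly greater than the inserted value down to the next row. The recording tableau Q records, in position (i, j), the step at which that cell was added to P.
  Insert 2 (step 1): P = [2];  Q = [1]
  Insert 3 (step 2): P = [2, 3];  Q = [1, 2]
  Insert 5 (step 3): P = [2, 3, 5];  Q = [1, 2, 3]
  Insert 8 (step 4): P = [2, 3, 5, 8];  Q = [1, 2, 3, 4]
  Insert 7 (step 5): P = [2, 3, 5, 7] / [8];  Q = [1, 2, 3, 4] / [5]
  Insert 4 (step 6): P = [2, 3, 4, 7] / [5] / [8];  Q = [1, 2, 3, 4] / [5] / [6]
  Insert 1 (step 7): P = [1, 3, 4, 7] / [2] / [5] / [8];  Q = [1, 2, 3, 4] / [5] / [6] / [7]
  Insert 9 (step 8): P = [1, 3, 4, 7, 9] / [2] / [5] / [8];  Q = [1, 2, 3, 4, 8] / [5] / [6] / [7]
  Insert 6 (step 9): P = [1, 3, 4, 6, 9] / [2, 7] / [5] / [8];  Q = [1, 2, 3, 4, 8] / [5, 9] / [6] / [7]
Final shape: (5, 2, 1, 1).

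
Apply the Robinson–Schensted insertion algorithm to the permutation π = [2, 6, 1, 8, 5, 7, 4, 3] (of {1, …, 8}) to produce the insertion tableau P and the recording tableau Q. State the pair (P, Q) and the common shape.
P = [1, 3, 7] / [2, 4, 8] / [5] / [6];  Q = [1, 2, 4] / [3, 5, 6] / [7] / [8];  common shape = (3, 3, 1, 1)

Row-insert the values π_1, π_2, … into P one at a time, bumping the leftmost entry strictly greater than the inserted value down to the next row. The recording tableau Q records, in position (i, j), the step at which that cell was added to P.
  Insert 2 (step 1): P = [2];  Q = [1]
  Insert 6 (step 2): P = [2, 6];  Q = [1, 2]
  Insert 1 (step 3): P = [1, 6] / [2];  Q = [1, 2] / [3]
  Insert 8 (step 4): P = [1, 6, 8] / [2];  Q = [1, 2, 4] / [3]
  Insert 5 (step 5): P = [1, 5, 8] / [2, 6];  Q = [1, 2, 4] / [3, 5]
  Insert 7 (step 6): P = [1, 5, 7] / [2, 6, 8];  Q = [1, 2, 4] / [3, 5, 6]
  Insert 4 (step 7): P = [1, 4, 7] / [2, 5, 8] / [6];  Q = [1, 2, 4] / [3, 5, 6] / [7]
  Insert 3 (step 8): P = [1, 3, 7] / [2, 4, 8] / [5] / [6];  Q = [1, 2, 4] / [3, 5, 6] / [7] / [8]
Final shape: (3, 3, 1, 1).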